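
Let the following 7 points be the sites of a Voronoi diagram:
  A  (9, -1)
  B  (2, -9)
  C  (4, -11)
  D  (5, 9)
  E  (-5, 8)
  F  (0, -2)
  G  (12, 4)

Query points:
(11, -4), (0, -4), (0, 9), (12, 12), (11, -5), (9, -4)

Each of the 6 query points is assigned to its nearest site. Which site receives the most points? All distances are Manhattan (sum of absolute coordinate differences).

(11, -4) — d to each: A:5, B:14, C:14, D:19, E:28, F:13, G:9 → nearest is A
(0, -4) — d to each: A:12, B:7, C:11, D:18, E:17, F:2, G:20 → nearest is F
(0, 9) — d to each: A:19, B:20, C:24, D:5, E:6, F:11, G:17 → nearest is D
(12, 12) — d to each: A:16, B:31, C:31, D:10, E:21, F:26, G:8 → nearest is G
(11, -5) — d to each: A:6, B:13, C:13, D:20, E:29, F:14, G:10 → nearest is A
(9, -4) — d to each: A:3, B:12, C:12, D:17, E:26, F:11, G:11 → nearest is A
Tally — A:3, D:1, F:1, G:1. A captures the most (3).

A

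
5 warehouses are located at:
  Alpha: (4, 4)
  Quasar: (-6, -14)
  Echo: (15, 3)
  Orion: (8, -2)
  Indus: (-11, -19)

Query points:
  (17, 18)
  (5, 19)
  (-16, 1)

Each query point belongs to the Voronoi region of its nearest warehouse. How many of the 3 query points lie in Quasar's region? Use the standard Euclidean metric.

(17, 18) — d² to each: Alpha:365, Quasar:1553, Echo:229, Orion:481, Indus:2153 → nearest is Echo
(5, 19) — d² to each: Alpha:226, Quasar:1210, Echo:356, Orion:450, Indus:1700 → nearest is Alpha
(-16, 1) — d² to each: Alpha:409, Quasar:325, Echo:965, Orion:585, Indus:425 → nearest is Quasar
1 of the 3 points has Quasar as nearest.

1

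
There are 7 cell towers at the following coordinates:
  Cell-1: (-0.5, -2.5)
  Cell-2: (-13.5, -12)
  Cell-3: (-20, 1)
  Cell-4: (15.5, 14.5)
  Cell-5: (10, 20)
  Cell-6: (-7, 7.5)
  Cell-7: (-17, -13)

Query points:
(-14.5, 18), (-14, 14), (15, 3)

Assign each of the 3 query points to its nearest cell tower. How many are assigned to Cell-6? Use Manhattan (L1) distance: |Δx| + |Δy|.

2

(-14.5, 18) — d to each: Cell-1:34.5, Cell-2:31, Cell-3:22.5, Cell-4:33.5, Cell-5:26.5, Cell-6:18, Cell-7:33.5 → nearest is Cell-6
(-14, 14) — d to each: Cell-1:30, Cell-2:26.5, Cell-3:19, Cell-4:30, Cell-5:30, Cell-6:13.5, Cell-7:30 → nearest is Cell-6
(15, 3) — d to each: Cell-1:21, Cell-2:43.5, Cell-3:37, Cell-4:12, Cell-5:22, Cell-6:26.5, Cell-7:48 → nearest is Cell-4
2 of the 3 points have Cell-6 as nearest.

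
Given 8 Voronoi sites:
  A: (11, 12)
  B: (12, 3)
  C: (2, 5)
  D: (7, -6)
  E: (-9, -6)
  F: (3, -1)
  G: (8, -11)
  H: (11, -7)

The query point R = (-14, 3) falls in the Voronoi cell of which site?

Squared Euclidean distances:
|RA|² = (-14−11)² + (3−12)² = 625 + 81 = 706
|RB|² = (-14−12)² + (3−3)² = 676 + 0 = 676
|RC|² = (-14−2)² + (3−5)² = 256 + 4 = 260
|RD|² = (-14−7)² + (3−(-6))² = 441 + 81 = 522
|RE|² = (-14−(-9))² + (3−(-6))² = 25 + 81 = 106
|RF|² = (-14−3)² + (3−(-1))² = 289 + 16 = 305
|RG|² = (-14−8)² + (3−(-11))² = 484 + 196 = 680
|RH|² = (-14−11)² + (3−(-7))² = 625 + 100 = 725
E is nearest.

E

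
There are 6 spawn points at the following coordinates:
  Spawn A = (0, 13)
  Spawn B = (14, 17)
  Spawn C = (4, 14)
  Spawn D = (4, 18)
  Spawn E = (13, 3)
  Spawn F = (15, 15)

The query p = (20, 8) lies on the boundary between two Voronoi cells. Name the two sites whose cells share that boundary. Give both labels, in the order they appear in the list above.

Spawn E and Spawn F

Squared distances from p to each site:
d²(p, Spawn A) = (20−0)² + (8−13)² = 400 + 25 = 425
d²(p, Spawn B) = (20−14)² + (8−17)² = 36 + 81 = 117
d²(p, Spawn C) = (20−4)² + (8−14)² = 256 + 36 = 292
d²(p, Spawn D) = (20−4)² + (8−18)² = 256 + 100 = 356
d²(p, Spawn E) = (20−13)² + (8−3)² = 49 + 25 = 74
d²(p, Spawn F) = (20−15)² + (8−15)² = 25 + 49 = 74
p is equidistant from Spawn E and Spawn F (both at squared distance 74), and every other site is strictly farther — so p lies on the Spawn E–Spawn F Voronoi edge.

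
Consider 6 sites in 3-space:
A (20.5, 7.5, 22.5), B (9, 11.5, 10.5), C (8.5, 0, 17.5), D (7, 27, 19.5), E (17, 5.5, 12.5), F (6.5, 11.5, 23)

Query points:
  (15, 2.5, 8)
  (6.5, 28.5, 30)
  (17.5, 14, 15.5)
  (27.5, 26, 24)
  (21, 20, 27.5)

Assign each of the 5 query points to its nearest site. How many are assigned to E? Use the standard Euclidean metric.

2

(15, 2.5, 8) — d² to each: A:265.5, B:123.25, C:138.75, D:796.5, E:33.25, F:378.25 → nearest is E
(6.5, 28.5, 30) — d² to each: A:693.25, B:675.5, C:972.5, D:112.75, E:945.5, F:338 → nearest is D
(17.5, 14, 15.5) — d² to each: A:100.25, B:103.5, C:281, D:295.25, E:81.5, F:183.5 → nearest is E
(27.5, 26, 24) — d² to each: A:393.5, B:734.75, C:1079.25, D:441.5, E:662.75, F:652.25 → nearest is A
(21, 20, 27.5) — d² to each: A:181.5, B:505.25, C:656.25, D:309, E:451.25, F:302.75 → nearest is A
2 of the 5 points have E as nearest.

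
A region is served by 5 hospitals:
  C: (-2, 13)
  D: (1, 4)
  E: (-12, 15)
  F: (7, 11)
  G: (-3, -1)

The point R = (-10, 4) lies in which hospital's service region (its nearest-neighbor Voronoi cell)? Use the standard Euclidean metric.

Compare squared distances (the ordering matches that of the actual distances):
|RC|² = (-10−(-2))² + (4−13)² = 64 + 81 = 145
|RD|² = (-10−1)² + (4−4)² = 121 + 0 = 121
|RE|² = (-10−(-12))² + (4−15)² = 4 + 121 = 125
|RF|² = (-10−7)² + (4−11)² = 289 + 49 = 338
|RG|² = (-10−(-3))² + (4−(-1))² = 49 + 25 = 74
Minimum is at G.

G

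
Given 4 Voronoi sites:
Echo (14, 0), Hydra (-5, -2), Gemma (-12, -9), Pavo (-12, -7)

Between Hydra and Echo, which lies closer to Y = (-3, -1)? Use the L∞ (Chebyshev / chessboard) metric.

Hydra

d(Y, Hydra) = max(2, 1) = 2
d(Y, Echo) = max(17, 1) = 17
2 < 17, so Hydra is closer.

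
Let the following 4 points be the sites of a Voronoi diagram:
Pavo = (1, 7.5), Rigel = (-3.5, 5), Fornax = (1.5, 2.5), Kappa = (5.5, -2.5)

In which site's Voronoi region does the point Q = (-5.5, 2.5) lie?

Rigel

Since √ is increasing, it suffices to compare squared distances:
d²(Q, Pavo) = (-5.5−1)² + (2.5−7.5)² = 42.25 + 25 = 67.25
d²(Q, Rigel) = (-5.5−(-3.5))² + (2.5−5)² = 4 + 6.25 = 10.25
d²(Q, Fornax) = (-5.5−1.5)² + (2.5−2.5)² = 49 + 0 = 49
d²(Q, Kappa) = (-5.5−5.5)² + (2.5−(-2.5))² = 121 + 25 = 146
Minimum is at Rigel.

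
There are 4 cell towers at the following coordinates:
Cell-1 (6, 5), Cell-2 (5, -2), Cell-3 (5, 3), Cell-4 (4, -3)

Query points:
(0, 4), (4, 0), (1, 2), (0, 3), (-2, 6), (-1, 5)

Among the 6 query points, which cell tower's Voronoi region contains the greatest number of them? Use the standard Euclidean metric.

(0, 4) — d² to each: Cell-1:37, Cell-2:61, Cell-3:26, Cell-4:65 → nearest is Cell-3
(4, 0) — d² to each: Cell-1:29, Cell-2:5, Cell-3:10, Cell-4:9 → nearest is Cell-2
(1, 2) — d² to each: Cell-1:34, Cell-2:32, Cell-3:17, Cell-4:34 → nearest is Cell-3
(0, 3) — d² to each: Cell-1:40, Cell-2:50, Cell-3:25, Cell-4:52 → nearest is Cell-3
(-2, 6) — d² to each: Cell-1:65, Cell-2:113, Cell-3:58, Cell-4:117 → nearest is Cell-3
(-1, 5) — d² to each: Cell-1:49, Cell-2:85, Cell-3:40, Cell-4:89 → nearest is Cell-3
Tally — Cell-2:1, Cell-3:5. Cell-3 captures the most (5).

Cell-3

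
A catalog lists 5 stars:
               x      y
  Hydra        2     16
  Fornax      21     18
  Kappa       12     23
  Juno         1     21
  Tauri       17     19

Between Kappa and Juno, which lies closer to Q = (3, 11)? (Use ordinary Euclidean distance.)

Compare squared distances:
d²(Q, Kappa) = (3−12)² + (11−23)² = 81 + 144 = 225
d²(Q, Juno) = (3−1)² + (11−21)² = 4 + 100 = 104
225 > 104, so Juno is closer.

Juno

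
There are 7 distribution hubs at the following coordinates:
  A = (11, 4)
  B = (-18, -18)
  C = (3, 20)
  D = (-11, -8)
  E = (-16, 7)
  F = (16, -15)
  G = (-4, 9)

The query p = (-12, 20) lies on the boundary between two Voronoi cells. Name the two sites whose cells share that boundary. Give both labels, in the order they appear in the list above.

Squared distances from p to each site:
|pA|² = (-12−11)² + (20−4)² = 529 + 256 = 785
|pB|² = (-12−(-18))² + (20−(-18))² = 36 + 1444 = 1480
|pC|² = (-12−3)² + (20−20)² = 225 + 0 = 225
|pD|² = (-12−(-11))² + (20−(-8))² = 1 + 784 = 785
|pE|² = (-12−(-16))² + (20−7)² = 16 + 169 = 185
|pF|² = (-12−16)² + (20−(-15))² = 784 + 1225 = 2009
|pG|² = (-12−(-4))² + (20−9)² = 64 + 121 = 185
p is equidistant from E and G (both at squared distance 185), and every other site is strictly farther — so p lies on the E–G Voronoi edge.

E and G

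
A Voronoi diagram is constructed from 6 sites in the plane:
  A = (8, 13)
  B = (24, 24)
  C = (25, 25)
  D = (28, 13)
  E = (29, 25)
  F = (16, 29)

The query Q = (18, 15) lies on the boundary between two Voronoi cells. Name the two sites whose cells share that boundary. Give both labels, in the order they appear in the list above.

Squared distances from Q to each site:
|QA|² = (18−8)² + (15−13)² = 100 + 4 = 104
|QB|² = (18−24)² + (15−24)² = 36 + 81 = 117
|QC|² = (18−25)² + (15−25)² = 49 + 100 = 149
|QD|² = (18−28)² + (15−13)² = 100 + 4 = 104
|QE|² = (18−29)² + (15−25)² = 121 + 100 = 221
|QF|² = (18−16)² + (15−29)² = 4 + 196 = 200
Q is equidistant from A and D (both at squared distance 104), and every other site is strictly farther — so Q lies on the A–D Voronoi edge.

A and D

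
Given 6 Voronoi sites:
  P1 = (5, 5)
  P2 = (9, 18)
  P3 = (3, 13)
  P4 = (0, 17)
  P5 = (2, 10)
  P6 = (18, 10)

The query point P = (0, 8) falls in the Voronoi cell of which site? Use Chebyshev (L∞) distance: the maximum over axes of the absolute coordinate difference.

d(P,P1) = max(5, 3) = 5
d(P,P2) = max(9, 10) = 10
d(P,P3) = max(3, 5) = 5
d(P,P4) = max(0, 9) = 9
d(P,P5) = max(2, 2) = 2
d(P,P6) = max(18, 2) = 18
The smallest is to P5, so P lies in the Voronoi region of P5.

P5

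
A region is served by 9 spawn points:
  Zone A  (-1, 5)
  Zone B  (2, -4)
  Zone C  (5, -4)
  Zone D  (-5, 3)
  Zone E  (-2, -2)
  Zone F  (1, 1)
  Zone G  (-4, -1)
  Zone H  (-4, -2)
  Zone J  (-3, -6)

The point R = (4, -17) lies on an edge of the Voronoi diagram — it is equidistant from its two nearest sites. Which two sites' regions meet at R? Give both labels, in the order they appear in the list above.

Squared distances from R to each site:
d²(R, Zone A) = 25 + 484 = 509
d²(R, Zone B) = 4 + 169 = 173
d²(R, Zone C) = 1 + 169 = 170
d²(R, Zone D) = 81 + 400 = 481
d²(R, Zone E) = 36 + 225 = 261
d²(R, Zone F) = 9 + 324 = 333
d²(R, Zone G) = 64 + 256 = 320
d²(R, Zone H) = 64 + 225 = 289
d²(R, Zone J) = 49 + 121 = 170
R is equidistant from Zone C and Zone J (both at squared distance 170), and every other site is strictly farther — so R lies on the Zone C–Zone J Voronoi edge.

Zone C and Zone J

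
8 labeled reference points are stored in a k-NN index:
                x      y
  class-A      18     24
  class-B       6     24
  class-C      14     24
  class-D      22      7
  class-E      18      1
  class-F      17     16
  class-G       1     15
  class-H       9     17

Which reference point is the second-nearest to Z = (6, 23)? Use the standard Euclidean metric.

class-H

Squared Euclidean distances:
d²(Z, class-A) = (6−18)² + (23−24)² = 144 + 1 = 145
d²(Z, class-B) = (6−6)² + (23−24)² = 0 + 1 = 1
d²(Z, class-C) = (6−14)² + (23−24)² = 64 + 1 = 65
d²(Z, class-D) = (6−22)² + (23−7)² = 256 + 256 = 512
d²(Z, class-E) = (6−18)² + (23−1)² = 144 + 484 = 628
d²(Z, class-F) = (6−17)² + (23−16)² = 121 + 49 = 170
d²(Z, class-G) = (6−1)² + (23−15)² = 25 + 64 = 89
d²(Z, class-H) = (6−9)² + (23−17)² = 9 + 36 = 45
Sorted ascending: class-B, class-H, class-C, … — the second-nearest is class-H.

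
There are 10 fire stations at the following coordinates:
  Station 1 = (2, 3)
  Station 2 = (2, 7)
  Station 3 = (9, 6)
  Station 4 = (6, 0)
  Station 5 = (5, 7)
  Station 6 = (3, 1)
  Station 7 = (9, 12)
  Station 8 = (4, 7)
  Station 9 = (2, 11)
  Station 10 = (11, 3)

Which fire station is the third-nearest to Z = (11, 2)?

Station 4

Since √ is increasing, it suffices to compare squared distances:
d²(Z, Station 1) = 81 + 1 = 82
d²(Z, Station 2) = 81 + 25 = 106
d²(Z, Station 3) = 4 + 16 = 20
d²(Z, Station 4) = 25 + 4 = 29
d²(Z, Station 5) = 36 + 25 = 61
d²(Z, Station 6) = 64 + 1 = 65
d²(Z, Station 7) = 4 + 100 = 104
d²(Z, Station 8) = 49 + 25 = 74
d²(Z, Station 9) = 81 + 81 = 162
d²(Z, Station 10) = 0 + 1 = 1
Sorted ascending: Station 10, Station 3, Station 4, Station 5, … — the third-nearest is Station 4.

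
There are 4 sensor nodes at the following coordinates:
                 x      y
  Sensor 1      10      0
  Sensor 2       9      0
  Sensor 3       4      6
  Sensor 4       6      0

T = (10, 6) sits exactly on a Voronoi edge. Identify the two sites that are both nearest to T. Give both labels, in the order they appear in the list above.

Sensor 1 and Sensor 3

Squared distances from T to each site:
d²(T, Sensor 1) = (10−10)² + (6−0)² = 0 + 36 = 36
d²(T, Sensor 2) = (10−9)² + (6−0)² = 1 + 36 = 37
d²(T, Sensor 3) = (10−4)² + (6−6)² = 36 + 0 = 36
d²(T, Sensor 4) = (10−6)² + (6−0)² = 16 + 36 = 52
T is equidistant from Sensor 1 and Sensor 3 (both at squared distance 36), and every other site is strictly farther — so T lies on the Sensor 1–Sensor 3 Voronoi edge.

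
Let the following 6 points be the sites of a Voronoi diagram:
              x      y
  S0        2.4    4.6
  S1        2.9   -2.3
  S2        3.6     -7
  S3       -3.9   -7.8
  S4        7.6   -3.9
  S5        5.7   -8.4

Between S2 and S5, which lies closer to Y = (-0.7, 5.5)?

S2

Compare squared distances:
|YS2|² = (-0.7−3.6)² + (5.5−(-7))² = 18.49 + 156.25 = 174.74
|YS5|² = (-0.7−5.7)² + (5.5−(-8.4))² = 40.96 + 193.21 = 234.17
174.74 < 234.17, so S2 is closer.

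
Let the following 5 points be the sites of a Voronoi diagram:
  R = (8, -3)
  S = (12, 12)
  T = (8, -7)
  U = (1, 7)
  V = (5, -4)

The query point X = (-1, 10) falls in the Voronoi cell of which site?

U

Compare squared distances (the ordering matches that of the actual distances):
|XR|² = (-1−8)² + (10−(-3))² = 81 + 169 = 250
|XS|² = (-1−12)² + (10−12)² = 169 + 4 = 173
|XT|² = (-1−8)² + (10−(-7))² = 81 + 289 = 370
|XU|² = (-1−1)² + (10−7)² = 4 + 9 = 13
|XV|² = (-1−5)² + (10−(-4))² = 36 + 196 = 232
U is nearest.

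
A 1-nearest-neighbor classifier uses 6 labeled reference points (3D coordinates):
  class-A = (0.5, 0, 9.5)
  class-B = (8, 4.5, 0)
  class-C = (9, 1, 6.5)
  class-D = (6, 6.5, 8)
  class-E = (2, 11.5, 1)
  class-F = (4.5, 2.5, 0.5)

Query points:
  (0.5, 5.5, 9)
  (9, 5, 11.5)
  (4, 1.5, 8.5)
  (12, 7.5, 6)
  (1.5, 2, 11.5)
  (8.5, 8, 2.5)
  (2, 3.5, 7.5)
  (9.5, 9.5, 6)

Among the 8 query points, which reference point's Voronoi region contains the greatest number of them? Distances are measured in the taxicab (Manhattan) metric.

(0.5, 5.5, 9) — d to each: class-A:6, class-B:17.5, class-C:15.5, class-D:7.5, class-E:15.5, class-F:15.5 → nearest is class-A
(9, 5, 11.5) — d to each: class-A:15.5, class-B:13, class-C:9, class-D:8, class-E:24, class-F:18 → nearest is class-D
(4, 1.5, 8.5) — d to each: class-A:6, class-B:15.5, class-C:7.5, class-D:7.5, class-E:19.5, class-F:9.5 → nearest is class-A
(12, 7.5, 6) — d to each: class-A:22.5, class-B:13, class-C:10, class-D:9, class-E:19, class-F:18 → nearest is class-D
(1.5, 2, 11.5) — d to each: class-A:5, class-B:20.5, class-C:13.5, class-D:12.5, class-E:20.5, class-F:14.5 → nearest is class-A
(8.5, 8, 2.5) — d to each: class-A:23, class-B:6.5, class-C:11.5, class-D:9.5, class-E:11.5, class-F:11.5 → nearest is class-B
(2, 3.5, 7.5) — d to each: class-A:7, class-B:14.5, class-C:10.5, class-D:7.5, class-E:14.5, class-F:10.5 → nearest is class-A
(9.5, 9.5, 6) — d to each: class-A:22, class-B:12.5, class-C:9.5, class-D:8.5, class-E:14.5, class-F:17.5 → nearest is class-D
Tally — class-A:4, class-B:1, class-D:3. class-A captures the most (4).

class-A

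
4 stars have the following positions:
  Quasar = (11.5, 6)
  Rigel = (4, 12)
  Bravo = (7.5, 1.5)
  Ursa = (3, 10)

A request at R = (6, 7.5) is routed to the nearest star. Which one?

Since √ is increasing, it suffices to compare squared distances:
d²(R, Quasar) = (6−11.5)² + (7.5−6)² = 30.25 + 2.25 = 32.5
d²(R, Rigel) = (6−4)² + (7.5−12)² = 4 + 20.25 = 24.25
d²(R, Bravo) = (6−7.5)² + (7.5−1.5)² = 2.25 + 36 = 38.25
d²(R, Ursa) = (6−3)² + (7.5−10)² = 9 + 6.25 = 15.25
Ursa is nearest.

Ursa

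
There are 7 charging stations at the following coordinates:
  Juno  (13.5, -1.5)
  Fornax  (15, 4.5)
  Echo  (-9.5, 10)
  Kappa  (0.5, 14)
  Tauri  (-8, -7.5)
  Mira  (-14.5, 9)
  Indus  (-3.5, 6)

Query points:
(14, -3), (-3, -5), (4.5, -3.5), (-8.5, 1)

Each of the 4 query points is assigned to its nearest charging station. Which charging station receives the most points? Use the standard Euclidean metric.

Juno

(14, -3) — d² to each: Juno:2.5, Fornax:57.25, Echo:721.25, Kappa:471.25, Tauri:504.25, Mira:956.25, Indus:387.25 → nearest is Juno
(-3, -5) — d² to each: Juno:284.5, Fornax:414.25, Echo:267.25, Kappa:373.25, Tauri:31.25, Mira:328.25, Indus:121.25 → nearest is Tauri
(4.5, -3.5) — d² to each: Juno:85, Fornax:174.25, Echo:378.25, Kappa:322.25, Tauri:172.25, Mira:517.25, Indus:154.25 → nearest is Juno
(-8.5, 1) — d² to each: Juno:490.25, Fornax:564.5, Echo:82, Kappa:250, Tauri:72.5, Mira:100, Indus:50 → nearest is Indus
Tally — Juno:2, Tauri:1, Indus:1. Juno captures the most (2).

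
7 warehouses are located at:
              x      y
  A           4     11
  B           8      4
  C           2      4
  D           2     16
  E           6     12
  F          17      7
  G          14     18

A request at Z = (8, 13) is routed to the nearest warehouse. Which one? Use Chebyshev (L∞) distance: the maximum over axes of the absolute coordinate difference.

d(Z,A) = max(4, 2) = 4
d(Z,B) = max(0, 9) = 9
d(Z,C) = max(6, 9) = 9
d(Z,D) = max(6, 3) = 6
d(Z,E) = max(2, 1) = 2
d(Z,F) = max(9, 6) = 9
d(Z,G) = max(6, 5) = 6
Minimum is at E.

E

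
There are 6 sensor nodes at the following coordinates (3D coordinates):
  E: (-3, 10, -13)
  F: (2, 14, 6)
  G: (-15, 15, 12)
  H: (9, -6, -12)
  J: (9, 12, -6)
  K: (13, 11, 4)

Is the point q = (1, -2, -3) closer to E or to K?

E

Compare squared distances:
|qE|² = (1−(-3))² + (-2−10)² + (-3−(-13))² = 16 + 144 + 100 = 260
|qK|² = (1−13)² + (-2−11)² + (-3−4)² = 144 + 169 + 49 = 362
260 < 362, so E is closer.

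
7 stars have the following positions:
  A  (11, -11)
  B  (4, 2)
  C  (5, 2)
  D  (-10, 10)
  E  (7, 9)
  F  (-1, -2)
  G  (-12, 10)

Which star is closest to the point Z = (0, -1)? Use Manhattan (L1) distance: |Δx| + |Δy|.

d(Z,A) = |0−11| + |-1−(-11)| = 11 + 10 = 21
d(Z,B) = |0−4| + |-1−2| = 4 + 3 = 7
d(Z,C) = |0−5| + |-1−2| = 5 + 3 = 8
d(Z,D) = |0−(-10)| + |-1−10| = 10 + 11 = 21
d(Z,E) = |0−7| + |-1−9| = 7 + 10 = 17
d(Z,F) = |0−(-1)| + |-1−(-2)| = 1 + 1 = 2
d(Z,G) = |0−(-12)| + |-1−10| = 12 + 11 = 23
The smallest is to F, so Z lies in the Voronoi region of F.

F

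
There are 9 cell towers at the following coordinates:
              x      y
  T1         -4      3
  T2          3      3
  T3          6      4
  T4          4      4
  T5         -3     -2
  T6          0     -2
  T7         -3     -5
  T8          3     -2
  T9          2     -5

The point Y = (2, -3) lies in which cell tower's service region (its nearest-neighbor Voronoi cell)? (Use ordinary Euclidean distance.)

Squared Euclidean distances:
|YT1|² = (2−(-4))² + (-3−3)² = 36 + 36 = 72
|YT2|² = (2−3)² + (-3−3)² = 1 + 36 = 37
|YT3|² = (2−6)² + (-3−4)² = 16 + 49 = 65
|YT4|² = (2−4)² + (-3−4)² = 4 + 49 = 53
|YT5|² = (2−(-3))² + (-3−(-2))² = 25 + 1 = 26
|YT6|² = (2−0)² + (-3−(-2))² = 4 + 1 = 5
|YT7|² = (2−(-3))² + (-3−(-5))² = 25 + 4 = 29
|YT8|² = (2−3)² + (-3−(-2))² = 1 + 1 = 2
|YT9|² = (2−2)² + (-3−(-5))² = 0 + 4 = 4
The smallest is to T8, so Y lies in the Voronoi region of T8.

T8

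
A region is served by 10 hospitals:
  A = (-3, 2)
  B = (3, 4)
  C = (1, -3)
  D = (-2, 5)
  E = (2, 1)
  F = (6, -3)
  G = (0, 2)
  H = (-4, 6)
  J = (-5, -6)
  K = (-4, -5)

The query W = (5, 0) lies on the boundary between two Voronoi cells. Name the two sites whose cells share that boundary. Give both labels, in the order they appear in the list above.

Squared distances from W to each site:
|WA|² = (5−(-3))² + (0−2)² = 64 + 4 = 68
|WB|² = (5−3)² + (0−4)² = 4 + 16 = 20
|WC|² = (5−1)² + (0−(-3))² = 16 + 9 = 25
|WD|² = (5−(-2))² + (0−5)² = 49 + 25 = 74
|WE|² = (5−2)² + (0−1)² = 9 + 1 = 10
|WF|² = (5−6)² + (0−(-3))² = 1 + 9 = 10
|WG|² = (5−0)² + (0−2)² = 25 + 4 = 29
|WH|² = (5−(-4))² + (0−6)² = 81 + 36 = 117
|WJ|² = (5−(-5))² + (0−(-6))² = 100 + 36 = 136
|WK|² = (5−(-4))² + (0−(-5))² = 81 + 25 = 106
W is equidistant from E and F (both at squared distance 10), and every other site is strictly farther — so W lies on the E–F Voronoi edge.

E and F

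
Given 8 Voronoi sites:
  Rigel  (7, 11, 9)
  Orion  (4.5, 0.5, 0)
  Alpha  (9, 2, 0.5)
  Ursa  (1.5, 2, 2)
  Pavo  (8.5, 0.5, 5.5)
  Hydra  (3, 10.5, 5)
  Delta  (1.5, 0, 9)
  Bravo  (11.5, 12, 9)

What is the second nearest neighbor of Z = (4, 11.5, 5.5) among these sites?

Since √ is increasing, it suffices to compare squared distances:
d²(Z, Rigel) = (4−7)² + (11.5−11)² + (5.5−9)² = 9 + 0.25 + 12.25 = 21.5
d²(Z, Orion) = (4−4.5)² + (11.5−0.5)² + (5.5−0)² = 0.25 + 121 + 30.25 = 151.5
d²(Z, Alpha) = (4−9)² + (11.5−2)² + (5.5−0.5)² = 25 + 90.25 + 25 = 140.25
d²(Z, Ursa) = (4−1.5)² + (11.5−2)² + (5.5−2)² = 6.25 + 90.25 + 12.25 = 108.75
d²(Z, Pavo) = (4−8.5)² + (11.5−0.5)² + (5.5−5.5)² = 20.25 + 121 + 0 = 141.25
d²(Z, Hydra) = (4−3)² + (11.5−10.5)² + (5.5−5)² = 1 + 1 + 0.25 = 2.25
d²(Z, Delta) = (4−1.5)² + (11.5−0)² + (5.5−9)² = 6.25 + 132.25 + 12.25 = 150.75
d²(Z, Bravo) = (4−11.5)² + (11.5−12)² + (5.5−9)² = 56.25 + 0.25 + 12.25 = 68.75
Sorted ascending: Hydra, Rigel, Bravo, … — the second-nearest is Rigel.

Rigel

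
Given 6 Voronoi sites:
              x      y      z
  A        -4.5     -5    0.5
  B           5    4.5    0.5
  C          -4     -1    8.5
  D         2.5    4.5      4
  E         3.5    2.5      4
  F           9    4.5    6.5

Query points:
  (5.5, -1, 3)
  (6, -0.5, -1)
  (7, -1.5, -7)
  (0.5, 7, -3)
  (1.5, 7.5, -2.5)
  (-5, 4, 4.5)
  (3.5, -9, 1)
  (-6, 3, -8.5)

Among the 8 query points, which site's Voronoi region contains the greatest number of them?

(5.5, -1, 3) — d² to each: A:122.25, B:36.75, C:120.5, D:40.25, E:17.25, F:54.75 → nearest is E
(6, -0.5, -1) — d² to each: A:132.75, B:28.25, C:190.5, D:62.25, E:40.25, F:90.25 → nearest is B
(7, -1.5, -7) — d² to each: A:200.75, B:96.25, C:361.5, D:177.25, E:149.25, F:222.25 → nearest is B
(0.5, 7, -3) — d² to each: A:181.25, B:38.75, C:216.5, D:59.25, E:78.25, F:168.75 → nearest is B
(1.5, 7.5, -2.5) — d² to each: A:201.25, B:30.25, C:223.5, D:52.25, E:71.25, F:146.25 → nearest is B
(-5, 4, 4.5) — d² to each: A:97.25, B:116.25, C:42, D:56.75, E:74.75, F:200.25 → nearest is C
(3.5, -9, 1) — d² to each: A:80.25, B:184.75, C:176.5, D:192.25, E:141.25, F:242.75 → nearest is A
(-6, 3, -8.5) — d² to each: A:147.25, B:204.25, C:309, D:230.75, E:246.75, F:452.25 → nearest is A
Tally — A:2, B:4, C:1, E:1. B captures the most (4).

B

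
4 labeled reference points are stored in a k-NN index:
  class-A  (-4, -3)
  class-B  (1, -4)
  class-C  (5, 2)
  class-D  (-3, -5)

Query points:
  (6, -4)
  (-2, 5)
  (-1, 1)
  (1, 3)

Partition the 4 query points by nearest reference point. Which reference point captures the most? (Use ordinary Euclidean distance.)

class-C

(6, -4) — d² to each: class-A:101, class-B:25, class-C:37, class-D:82 → nearest is class-B
(-2, 5) — d² to each: class-A:68, class-B:90, class-C:58, class-D:101 → nearest is class-C
(-1, 1) — d² to each: class-A:25, class-B:29, class-C:37, class-D:40 → nearest is class-A
(1, 3) — d² to each: class-A:61, class-B:49, class-C:17, class-D:80 → nearest is class-C
Tally — class-A:1, class-B:1, class-C:2. class-C captures the most (2).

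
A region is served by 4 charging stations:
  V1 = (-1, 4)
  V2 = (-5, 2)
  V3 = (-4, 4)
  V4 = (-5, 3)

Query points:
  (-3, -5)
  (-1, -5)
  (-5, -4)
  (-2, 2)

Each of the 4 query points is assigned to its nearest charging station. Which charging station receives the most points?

(-3, -5) — d² to each: V1:85, V2:53, V3:82, V4:68 → nearest is V2
(-1, -5) — d² to each: V1:81, V2:65, V3:90, V4:80 → nearest is V2
(-5, -4) — d² to each: V1:80, V2:36, V3:65, V4:49 → nearest is V2
(-2, 2) — d² to each: V1:5, V2:9, V3:8, V4:10 → nearest is V1
Tally — V1:1, V2:3. V2 captures the most (3).

V2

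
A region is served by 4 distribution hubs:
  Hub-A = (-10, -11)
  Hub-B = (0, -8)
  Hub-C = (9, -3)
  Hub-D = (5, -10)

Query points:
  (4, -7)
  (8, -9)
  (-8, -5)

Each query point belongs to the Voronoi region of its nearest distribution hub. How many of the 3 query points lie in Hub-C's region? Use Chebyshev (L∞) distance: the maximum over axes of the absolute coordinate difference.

0

(4, -7) — d to each: Hub-A:14, Hub-B:4, Hub-C:5, Hub-D:3 → nearest is Hub-D
(8, -9) — d to each: Hub-A:18, Hub-B:8, Hub-C:6, Hub-D:3 → nearest is Hub-D
(-8, -5) — d to each: Hub-A:6, Hub-B:8, Hub-C:17, Hub-D:13 → nearest is Hub-A
0 of the 3 points have Hub-C as nearest.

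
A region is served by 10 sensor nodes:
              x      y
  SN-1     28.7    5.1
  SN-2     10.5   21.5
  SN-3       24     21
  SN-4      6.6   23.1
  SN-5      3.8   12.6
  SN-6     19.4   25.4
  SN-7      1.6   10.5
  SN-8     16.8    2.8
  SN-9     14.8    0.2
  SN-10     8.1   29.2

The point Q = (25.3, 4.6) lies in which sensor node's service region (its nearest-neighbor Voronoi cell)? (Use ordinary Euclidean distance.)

Since √ is increasing, it suffices to compare squared distances:
d²(Q, SN-1) = 11.56 + 0.25 = 11.81
d²(Q, SN-2) = 219.04 + 285.61 = 504.65
d²(Q, SN-3) = 1.69 + 268.96 = 270.65
d²(Q, SN-4) = 349.69 + 342.25 = 691.94
d²(Q, SN-5) = 462.25 + 64 = 526.25
d²(Q, SN-6) = 34.81 + 432.64 = 467.45
d²(Q, SN-7) = 561.69 + 34.81 = 596.5
d²(Q, SN-8) = 72.25 + 3.24 = 75.49
d²(Q, SN-9) = 110.25 + 19.36 = 129.61
d²(Q, SN-10) = 295.84 + 605.16 = 901
Minimum is at SN-1.

SN-1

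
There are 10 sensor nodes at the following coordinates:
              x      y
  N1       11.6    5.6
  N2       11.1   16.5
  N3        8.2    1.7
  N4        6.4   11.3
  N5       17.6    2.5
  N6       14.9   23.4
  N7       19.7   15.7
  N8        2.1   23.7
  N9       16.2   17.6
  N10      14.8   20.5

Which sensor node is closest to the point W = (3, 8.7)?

Squared Euclidean distances:
|WN1|² = (3−11.6)² + (8.7−5.6)² = 73.96 + 9.61 = 83.57
|WN2|² = (3−11.1)² + (8.7−16.5)² = 65.61 + 60.84 = 126.45
|WN3|² = (3−8.2)² + (8.7−1.7)² = 27.04 + 49 = 76.04
|WN4|² = (3−6.4)² + (8.7−11.3)² = 11.56 + 6.76 = 18.32
|WN5|² = (3−17.6)² + (8.7−2.5)² = 213.16 + 38.44 = 251.6
|WN6|² = (3−14.9)² + (8.7−23.4)² = 141.61 + 216.09 = 357.7
|WN7|² = (3−19.7)² + (8.7−15.7)² = 278.89 + 49 = 327.89
|WN8|² = (3−2.1)² + (8.7−23.7)² = 0.81 + 225 = 225.81
|WN9|² = (3−16.2)² + (8.7−17.6)² = 174.24 + 79.21 = 253.45
d²(W, N10) = (3−14.8)² + (8.7−20.5)² = 139.24 + 139.24 = 278.48
Minimum is at N4.

N4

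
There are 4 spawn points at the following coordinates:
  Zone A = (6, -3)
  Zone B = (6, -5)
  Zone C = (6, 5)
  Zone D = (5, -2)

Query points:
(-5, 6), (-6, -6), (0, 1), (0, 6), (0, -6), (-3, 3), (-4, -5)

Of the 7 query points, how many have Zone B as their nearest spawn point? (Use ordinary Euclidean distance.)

1

(-5, 6) — d² to each: Zone A:202, Zone B:242, Zone C:122, Zone D:164 → nearest is Zone C
(-6, -6) — d² to each: Zone A:153, Zone B:145, Zone C:265, Zone D:137 → nearest is Zone D
(0, 1) — d² to each: Zone A:52, Zone B:72, Zone C:52, Zone D:34 → nearest is Zone D
(0, 6) — d² to each: Zone A:117, Zone B:157, Zone C:37, Zone D:89 → nearest is Zone C
(0, -6) — d² to each: Zone A:45, Zone B:37, Zone C:157, Zone D:41 → nearest is Zone B
(-3, 3) — d² to each: Zone A:117, Zone B:145, Zone C:85, Zone D:89 → nearest is Zone C
(-4, -5) — d² to each: Zone A:104, Zone B:100, Zone C:200, Zone D:90 → nearest is Zone D
1 of the 7 points has Zone B as nearest.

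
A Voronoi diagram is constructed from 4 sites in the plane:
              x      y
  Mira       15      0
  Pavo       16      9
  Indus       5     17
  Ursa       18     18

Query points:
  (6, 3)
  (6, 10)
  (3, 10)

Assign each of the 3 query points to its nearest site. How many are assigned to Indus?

(6, 3) — d² to each: Mira:90, Pavo:136, Indus:197, Ursa:369 → nearest is Mira
(6, 10) — d² to each: Mira:181, Pavo:101, Indus:50, Ursa:208 → nearest is Indus
(3, 10) — d² to each: Mira:244, Pavo:170, Indus:53, Ursa:289 → nearest is Indus
2 of the 3 points have Indus as nearest.

2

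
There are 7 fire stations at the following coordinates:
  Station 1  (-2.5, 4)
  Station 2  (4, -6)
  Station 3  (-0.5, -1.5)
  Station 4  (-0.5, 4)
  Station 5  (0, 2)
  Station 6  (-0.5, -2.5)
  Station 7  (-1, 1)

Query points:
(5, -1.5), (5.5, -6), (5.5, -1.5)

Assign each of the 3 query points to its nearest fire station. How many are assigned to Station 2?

3

(5, -1.5) — d² to each: Station 1:86.5, Station 2:21.25, Station 3:30.25, Station 4:60.5, Station 5:37.25, Station 6:31.25, Station 7:42.25 → nearest is Station 2
(5.5, -6) — d² to each: Station 1:164, Station 2:2.25, Station 3:56.25, Station 4:136, Station 5:94.25, Station 6:48.25, Station 7:91.25 → nearest is Station 2
(5.5, -1.5) — d² to each: Station 1:94.25, Station 2:22.5, Station 3:36, Station 4:66.25, Station 5:42.5, Station 6:37, Station 7:48.5 → nearest is Station 2
3 of the 3 points have Station 2 as nearest.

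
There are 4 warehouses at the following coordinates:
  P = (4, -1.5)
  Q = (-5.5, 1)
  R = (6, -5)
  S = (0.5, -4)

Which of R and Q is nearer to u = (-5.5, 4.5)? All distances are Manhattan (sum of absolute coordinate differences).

Q

d(u,R) = |-5.5−6| + |4.5−(-5)| = 11.5 + 9.5 = 21
d(u,Q) = |-5.5−(-5.5)| + |4.5−1| = 0 + 3.5 = 3.5
21 > 3.5, so Q is closer.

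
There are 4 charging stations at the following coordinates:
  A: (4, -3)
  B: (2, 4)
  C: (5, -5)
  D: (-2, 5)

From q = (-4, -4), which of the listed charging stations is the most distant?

Compare squared distances (the ordering matches that of the actual distances):
|qA|² = (-4−4)² + (-4−(-3))² = 64 + 1 = 65
|qB|² = (-4−2)² + (-4−4)² = 36 + 64 = 100
|qC|² = (-4−5)² + (-4−(-5))² = 81 + 1 = 82
|qD|² = (-4−(-2))² + (-4−5)² = 4 + 81 = 85
The largest is to B.

B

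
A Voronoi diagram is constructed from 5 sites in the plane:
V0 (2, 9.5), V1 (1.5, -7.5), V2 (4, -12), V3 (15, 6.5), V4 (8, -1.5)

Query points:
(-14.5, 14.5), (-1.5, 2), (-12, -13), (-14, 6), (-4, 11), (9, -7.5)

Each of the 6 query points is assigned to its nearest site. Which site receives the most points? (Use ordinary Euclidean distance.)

(-14.5, 14.5) — d² to each: V0:297.25, V1:740, V2:1044.5, V3:934.25, V4:762.25 → nearest is V0
(-1.5, 2) — d² to each: V0:68.5, V1:99.25, V2:226.25, V3:292.5, V4:102.5 → nearest is V0
(-12, -13) — d² to each: V0:702.25, V1:212.5, V2:257, V3:1109.25, V4:532.25 → nearest is V1
(-14, 6) — d² to each: V0:268.25, V1:422.5, V2:648, V3:841.25, V4:540.25 → nearest is V0
(-4, 11) — d² to each: V0:38.25, V1:372.5, V2:593, V3:381.25, V4:300.25 → nearest is V0
(9, -7.5) — d² to each: V0:338, V1:56.25, V2:45.25, V3:232, V4:37 → nearest is V4
Tally — V0:4, V1:1, V4:1. V0 captures the most (4).

V0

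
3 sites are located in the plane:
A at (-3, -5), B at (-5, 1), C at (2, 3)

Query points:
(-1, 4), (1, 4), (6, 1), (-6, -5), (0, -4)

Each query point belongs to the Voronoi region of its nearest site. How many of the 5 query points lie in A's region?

2

(-1, 4) — d² to each: A:85, B:25, C:10 → nearest is C
(1, 4) — d² to each: A:97, B:45, C:2 → nearest is C
(6, 1) — d² to each: A:117, B:121, C:20 → nearest is C
(-6, -5) — d² to each: A:9, B:37, C:128 → nearest is A
(0, -4) — d² to each: A:10, B:50, C:53 → nearest is A
2 of the 5 points have A as nearest.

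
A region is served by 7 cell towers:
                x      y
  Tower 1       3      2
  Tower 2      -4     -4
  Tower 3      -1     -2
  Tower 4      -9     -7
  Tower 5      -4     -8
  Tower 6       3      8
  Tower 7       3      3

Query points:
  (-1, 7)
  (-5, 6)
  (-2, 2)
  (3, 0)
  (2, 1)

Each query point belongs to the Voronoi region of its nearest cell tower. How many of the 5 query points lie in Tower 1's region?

2

(-1, 7) — d² to each: Tower 1:41, Tower 2:130, Tower 3:81, Tower 4:260, Tower 5:234, Tower 6:17, Tower 7:32 → nearest is Tower 6
(-5, 6) — d² to each: Tower 1:80, Tower 2:101, Tower 3:80, Tower 4:185, Tower 5:197, Tower 6:68, Tower 7:73 → nearest is Tower 6
(-2, 2) — d² to each: Tower 1:25, Tower 2:40, Tower 3:17, Tower 4:130, Tower 5:104, Tower 6:61, Tower 7:26 → nearest is Tower 3
(3, 0) — d² to each: Tower 1:4, Tower 2:65, Tower 3:20, Tower 4:193, Tower 5:113, Tower 6:64, Tower 7:9 → nearest is Tower 1
(2, 1) — d² to each: Tower 1:2, Tower 2:61, Tower 3:18, Tower 4:185, Tower 5:117, Tower 6:50, Tower 7:5 → nearest is Tower 1
2 of the 5 points have Tower 1 as nearest.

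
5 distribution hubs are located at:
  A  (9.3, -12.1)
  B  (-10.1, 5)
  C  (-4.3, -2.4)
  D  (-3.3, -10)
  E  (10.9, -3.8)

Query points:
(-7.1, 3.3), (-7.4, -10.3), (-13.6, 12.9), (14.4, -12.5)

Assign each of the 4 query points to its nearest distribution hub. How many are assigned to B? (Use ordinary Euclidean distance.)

2

(-7.1, 3.3) — d² to each: A:506.12, B:11.89, C:40.33, D:191.33, E:374.41 → nearest is B
(-7.4, -10.3) — d² to each: A:282.13, B:241.38, C:72.02, D:16.9, E:377.14 → nearest is D
(-13.6, 12.9) — d² to each: A:1149.41, B:74.66, C:320.58, D:630.5, E:879.14 → nearest is B
(14.4, -12.5) — d² to each: A:26.17, B:906.5, C:451.7, D:319.54, E:87.94 → nearest is A
2 of the 4 points have B as nearest.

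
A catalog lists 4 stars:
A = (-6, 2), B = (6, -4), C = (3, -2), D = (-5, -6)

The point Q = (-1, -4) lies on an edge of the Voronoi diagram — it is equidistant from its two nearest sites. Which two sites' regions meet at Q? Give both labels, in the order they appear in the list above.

C and D

Squared distances from Q to each site:
|QA|² = (-1−(-6))² + (-4−2)² = 25 + 36 = 61
|QB|² = (-1−6)² + (-4−(-4))² = 49 + 0 = 49
|QC|² = (-1−3)² + (-4−(-2))² = 16 + 4 = 20
|QD|² = (-1−(-5))² + (-4−(-6))² = 16 + 4 = 20
Q is equidistant from C and D (both at squared distance 20), and every other site is strictly farther — so Q lies on the C–D Voronoi edge.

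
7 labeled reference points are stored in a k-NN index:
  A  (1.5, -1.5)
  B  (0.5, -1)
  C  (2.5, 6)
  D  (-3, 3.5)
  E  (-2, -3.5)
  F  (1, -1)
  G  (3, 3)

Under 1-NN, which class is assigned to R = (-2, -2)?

Since √ is increasing, it suffices to compare squared distances:
|RA|² = (-2−1.5)² + (-2−(-1.5))² = 12.25 + 0.25 = 12.5
|RB|² = (-2−0.5)² + (-2−(-1))² = 6.25 + 1 = 7.25
|RC|² = (-2−2.5)² + (-2−6)² = 20.25 + 64 = 84.25
|RD|² = (-2−(-3))² + (-2−3.5)² = 1 + 30.25 = 31.25
|RE|² = (-2−(-2))² + (-2−(-3.5))² = 0 + 2.25 = 2.25
|RF|² = (-2−1)² + (-2−(-1))² = 9 + 1 = 10
|RG|² = (-2−3)² + (-2−3)² = 25 + 25 = 50
E is nearest.

E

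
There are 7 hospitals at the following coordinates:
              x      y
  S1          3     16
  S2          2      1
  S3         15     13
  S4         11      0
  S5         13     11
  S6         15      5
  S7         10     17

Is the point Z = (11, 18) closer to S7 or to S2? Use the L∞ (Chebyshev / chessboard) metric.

d(Z,S7) = max(1, 1) = 1
d(Z,S2) = max(9, 17) = 17
1 < 17, so S7 is closer.

S7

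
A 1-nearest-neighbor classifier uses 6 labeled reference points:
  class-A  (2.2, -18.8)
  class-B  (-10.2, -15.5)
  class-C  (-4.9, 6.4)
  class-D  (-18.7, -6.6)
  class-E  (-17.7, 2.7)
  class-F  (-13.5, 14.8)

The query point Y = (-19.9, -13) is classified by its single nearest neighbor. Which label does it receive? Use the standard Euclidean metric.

class-D

Since √ is increasing, it suffices to compare squared distances:
d²(Y, class-A) = (-19.9−2.2)² + (-13−(-18.8))² = 488.41 + 33.64 = 522.05
d²(Y, class-B) = (-19.9−(-10.2))² + (-13−(-15.5))² = 94.09 + 6.25 = 100.34
d²(Y, class-C) = (-19.9−(-4.9))² + (-13−6.4)² = 225 + 376.36 = 601.36
d²(Y, class-D) = (-19.9−(-18.7))² + (-13−(-6.6))² = 1.44 + 40.96 = 42.4
d²(Y, class-E) = (-19.9−(-17.7))² + (-13−2.7)² = 4.84 + 246.49 = 251.33
d²(Y, class-F) = (-19.9−(-13.5))² + (-13−14.8)² = 40.96 + 772.84 = 813.8
Minimum is at class-D.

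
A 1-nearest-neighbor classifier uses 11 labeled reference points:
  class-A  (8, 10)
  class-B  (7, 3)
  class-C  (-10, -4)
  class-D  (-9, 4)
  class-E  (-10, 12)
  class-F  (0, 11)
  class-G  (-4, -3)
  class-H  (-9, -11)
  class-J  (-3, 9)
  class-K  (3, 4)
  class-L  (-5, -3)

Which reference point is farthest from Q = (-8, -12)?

Squared Euclidean distances:
d²(Q, class-A) = 256 + 484 = 740
d²(Q, class-B) = 225 + 225 = 450
d²(Q, class-C) = 4 + 64 = 68
d²(Q, class-D) = 1 + 256 = 257
d²(Q, class-E) = 4 + 576 = 580
d²(Q, class-F) = 64 + 529 = 593
d²(Q, class-G) = 16 + 81 = 97
d²(Q, class-H) = 1 + 1 = 2
d²(Q, class-J) = 25 + 441 = 466
d²(Q, class-K) = 121 + 256 = 377
d²(Q, class-L) = 9 + 81 = 90
The largest is to class-A.

class-A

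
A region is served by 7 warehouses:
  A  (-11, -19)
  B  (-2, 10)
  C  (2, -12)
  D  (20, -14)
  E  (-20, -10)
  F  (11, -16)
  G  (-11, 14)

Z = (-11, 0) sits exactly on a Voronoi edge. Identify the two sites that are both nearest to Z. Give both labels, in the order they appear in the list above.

B and E

Squared distances from Z to each site:
|ZA|² = (-11−(-11))² + (0−(-19))² = 0 + 361 = 361
|ZB|² = (-11−(-2))² + (0−10)² = 81 + 100 = 181
|ZC|² = (-11−2)² + (0−(-12))² = 169 + 144 = 313
|ZD|² = (-11−20)² + (0−(-14))² = 961 + 196 = 1157
|ZE|² = (-11−(-20))² + (0−(-10))² = 81 + 100 = 181
|ZF|² = (-11−11)² + (0−(-16))² = 484 + 256 = 740
|ZG|² = (-11−(-11))² + (0−14)² = 0 + 196 = 196
Z is equidistant from B and E (both at squared distance 181), and every other site is strictly farther — so Z lies on the B–E Voronoi edge.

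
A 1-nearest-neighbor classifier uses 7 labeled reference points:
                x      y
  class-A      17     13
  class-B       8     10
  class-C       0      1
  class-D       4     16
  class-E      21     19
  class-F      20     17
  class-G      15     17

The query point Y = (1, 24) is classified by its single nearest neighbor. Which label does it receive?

class-D

Since √ is increasing, it suffices to compare squared distances:
d²(Y, class-A) = (1−17)² + (24−13)² = 256 + 121 = 377
d²(Y, class-B) = (1−8)² + (24−10)² = 49 + 196 = 245
d²(Y, class-C) = (1−0)² + (24−1)² = 1 + 529 = 530
d²(Y, class-D) = (1−4)² + (24−16)² = 9 + 64 = 73
d²(Y, class-E) = (1−21)² + (24−19)² = 400 + 25 = 425
d²(Y, class-F) = (1−20)² + (24−17)² = 361 + 49 = 410
d²(Y, class-G) = (1−15)² + (24−17)² = 196 + 49 = 245
class-D is nearest.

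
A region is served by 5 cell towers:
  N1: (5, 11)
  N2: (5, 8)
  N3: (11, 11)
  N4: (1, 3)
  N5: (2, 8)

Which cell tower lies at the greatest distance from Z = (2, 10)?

N3

Compare squared distances (the ordering matches that of the actual distances):
|ZN1|² = (2−5)² + (10−11)² = 9 + 1 = 10
|ZN2|² = (2−5)² + (10−8)² = 9 + 4 = 13
|ZN3|² = (2−11)² + (10−11)² = 81 + 1 = 82
|ZN4|² = (2−1)² + (10−3)² = 1 + 49 = 50
|ZN5|² = (2−2)² + (10−8)² = 0 + 4 = 4
The largest is to N3.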